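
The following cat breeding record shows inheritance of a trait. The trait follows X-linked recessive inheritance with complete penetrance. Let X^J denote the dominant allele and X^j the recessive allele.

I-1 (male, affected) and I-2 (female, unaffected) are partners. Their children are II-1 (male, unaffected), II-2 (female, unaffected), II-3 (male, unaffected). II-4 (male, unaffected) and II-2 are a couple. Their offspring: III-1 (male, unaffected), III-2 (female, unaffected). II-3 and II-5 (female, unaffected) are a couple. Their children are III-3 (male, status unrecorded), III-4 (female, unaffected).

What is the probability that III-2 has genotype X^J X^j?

1/2

II-4 is unaffected, so II-4 is X^J Y.
II-2 is unaffected so carries J and received j from I-1 (X^j Y), so II-2 is X^J X^j.
Their cross gives offspring ratios 1/2 X^J X^J : 1/2 X^J X^j. Conditioning on III-2 being unaffected, P(X^J X^j) = 1/2 / 1 = 1/2.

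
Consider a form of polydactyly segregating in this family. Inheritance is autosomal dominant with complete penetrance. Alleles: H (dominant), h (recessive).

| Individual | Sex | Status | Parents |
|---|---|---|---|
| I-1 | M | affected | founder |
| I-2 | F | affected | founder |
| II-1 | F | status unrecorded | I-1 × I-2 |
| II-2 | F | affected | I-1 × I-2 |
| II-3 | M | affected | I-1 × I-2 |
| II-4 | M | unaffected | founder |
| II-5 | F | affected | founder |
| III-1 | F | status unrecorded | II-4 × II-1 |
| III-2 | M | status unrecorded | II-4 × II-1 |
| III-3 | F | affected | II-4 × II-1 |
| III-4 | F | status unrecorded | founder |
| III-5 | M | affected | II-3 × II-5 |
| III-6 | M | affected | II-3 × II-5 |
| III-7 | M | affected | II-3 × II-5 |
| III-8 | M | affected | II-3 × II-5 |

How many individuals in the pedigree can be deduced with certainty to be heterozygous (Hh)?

Obligate heterozygotes: III-3 is affected so carries H and received h from II-4 (hh), so III-3 is Hh.
Every other individual is either homozygous by phenotype or has at least one consistent homozygous assignment, so the count is 1.

1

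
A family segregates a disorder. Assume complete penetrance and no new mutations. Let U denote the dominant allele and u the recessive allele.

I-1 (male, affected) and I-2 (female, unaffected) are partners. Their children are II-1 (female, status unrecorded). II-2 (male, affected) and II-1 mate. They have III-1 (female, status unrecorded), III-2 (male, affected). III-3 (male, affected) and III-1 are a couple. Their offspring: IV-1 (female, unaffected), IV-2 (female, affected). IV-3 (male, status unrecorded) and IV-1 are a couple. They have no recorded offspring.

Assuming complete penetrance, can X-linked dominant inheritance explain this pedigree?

No

Under X-linked dominant, IV-1 (unaffected, female) cannot arise from III-3 (affected) × III-1 (unrecorded).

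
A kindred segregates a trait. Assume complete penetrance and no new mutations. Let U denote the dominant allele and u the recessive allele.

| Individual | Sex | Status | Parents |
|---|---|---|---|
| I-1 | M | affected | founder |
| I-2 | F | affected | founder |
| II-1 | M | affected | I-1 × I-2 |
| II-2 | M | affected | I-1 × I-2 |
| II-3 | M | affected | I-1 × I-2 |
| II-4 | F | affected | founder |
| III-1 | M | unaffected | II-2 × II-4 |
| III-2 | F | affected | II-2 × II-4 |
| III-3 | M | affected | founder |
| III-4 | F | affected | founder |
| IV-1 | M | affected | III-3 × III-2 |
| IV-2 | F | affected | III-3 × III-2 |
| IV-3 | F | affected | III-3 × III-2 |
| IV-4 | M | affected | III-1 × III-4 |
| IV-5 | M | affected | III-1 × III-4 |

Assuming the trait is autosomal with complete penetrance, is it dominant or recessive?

dominant

II-2 and II-4 are both affected yet have an unaffected child III-1. Under a recessive model two affected parents are homozygous and every child would be affected, so the trait cannot be recessive.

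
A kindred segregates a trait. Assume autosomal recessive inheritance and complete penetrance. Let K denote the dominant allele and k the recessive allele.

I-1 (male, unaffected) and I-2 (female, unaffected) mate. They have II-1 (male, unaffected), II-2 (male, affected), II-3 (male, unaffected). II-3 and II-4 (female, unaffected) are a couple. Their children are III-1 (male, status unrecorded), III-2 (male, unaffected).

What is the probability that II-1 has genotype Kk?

2/3

I-1 is unaffected so carries K and passed k to II-2 (kk), so I-1 is Kk.
I-2 is unaffected so carries K and passed k to II-2 (kk), so I-2 is Kk.
Their cross gives offspring ratios 1/4 KK : 1/2 Kk : 1/4 kk. Conditioning on II-1 being unaffected, P(Kk) = 1/2 / 3/4 = 2/3.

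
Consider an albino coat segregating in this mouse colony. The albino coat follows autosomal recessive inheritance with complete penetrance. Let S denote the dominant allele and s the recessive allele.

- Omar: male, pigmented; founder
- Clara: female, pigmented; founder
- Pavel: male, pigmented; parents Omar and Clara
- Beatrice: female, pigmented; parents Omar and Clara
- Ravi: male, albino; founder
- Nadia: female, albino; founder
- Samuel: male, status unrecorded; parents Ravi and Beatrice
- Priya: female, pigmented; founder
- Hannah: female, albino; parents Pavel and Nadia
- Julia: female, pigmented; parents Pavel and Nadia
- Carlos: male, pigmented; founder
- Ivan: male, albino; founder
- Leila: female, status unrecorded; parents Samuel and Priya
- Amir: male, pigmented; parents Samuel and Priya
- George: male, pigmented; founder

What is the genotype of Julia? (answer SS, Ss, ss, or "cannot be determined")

Ss

From phenotype alone, Julia is SS or Ss.
Julia is pigmented so carries S and received s from Nadia (ss), so Julia is Ss.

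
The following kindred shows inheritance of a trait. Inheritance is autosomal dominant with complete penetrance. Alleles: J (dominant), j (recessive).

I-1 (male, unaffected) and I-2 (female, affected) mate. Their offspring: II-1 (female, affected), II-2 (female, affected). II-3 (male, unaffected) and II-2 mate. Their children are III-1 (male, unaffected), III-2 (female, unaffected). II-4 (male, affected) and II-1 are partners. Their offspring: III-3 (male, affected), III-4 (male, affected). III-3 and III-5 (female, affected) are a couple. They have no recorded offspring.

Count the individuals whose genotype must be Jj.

Obligate heterozygotes: II-1 is affected so carries J and received j from I-1 (jj), so II-1 is Jj; II-2 is affected so carries J and received j from I-1 (jj), so II-2 is Jj.
Every other individual is either homozygous by phenotype or has at least one consistent homozygous assignment, so the count is 2.

2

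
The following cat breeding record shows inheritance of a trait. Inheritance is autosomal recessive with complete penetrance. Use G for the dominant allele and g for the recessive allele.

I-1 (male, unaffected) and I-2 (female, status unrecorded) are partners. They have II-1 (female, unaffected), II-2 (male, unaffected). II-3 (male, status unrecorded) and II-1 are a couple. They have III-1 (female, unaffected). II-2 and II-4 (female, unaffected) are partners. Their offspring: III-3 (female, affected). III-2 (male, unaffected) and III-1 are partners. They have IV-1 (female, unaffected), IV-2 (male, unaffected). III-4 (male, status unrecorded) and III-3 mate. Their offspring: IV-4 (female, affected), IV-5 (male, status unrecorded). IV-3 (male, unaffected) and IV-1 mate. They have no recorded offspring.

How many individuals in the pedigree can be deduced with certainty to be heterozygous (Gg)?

Obligate heterozygotes: II-2 is unaffected so carries G and passed g to III-3 (gg), so II-2 is Gg; II-4 is unaffected so carries G and passed g to III-3 (gg), so II-4 is Gg.
Every other individual is either homozygous by phenotype or has at least one consistent homozygous assignment, so the count is 2.

2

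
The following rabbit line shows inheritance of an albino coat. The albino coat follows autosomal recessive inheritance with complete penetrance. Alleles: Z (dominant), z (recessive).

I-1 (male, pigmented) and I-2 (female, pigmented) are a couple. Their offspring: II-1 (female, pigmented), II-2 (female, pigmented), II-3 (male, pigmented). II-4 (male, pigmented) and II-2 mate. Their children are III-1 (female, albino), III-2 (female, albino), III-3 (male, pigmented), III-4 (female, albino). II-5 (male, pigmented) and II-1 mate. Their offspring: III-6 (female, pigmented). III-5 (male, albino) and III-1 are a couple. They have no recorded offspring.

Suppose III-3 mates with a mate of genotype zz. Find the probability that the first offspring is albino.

II-4 is pigmented so carries Z and passed z to III-1 (zz), so II-4 is Zz.
II-2 is pigmented so carries Z and passed z to III-1 (zz), so II-2 is Zz.
III-3 is a pigmented offspring of II-4 (Zz) × II-2 (Zz), whose cross gives 1/4 ZZ : 1/2 Zz : 1/4 zz; conditioning on being pigmented, III-3 is ZZ with probability 1/3, Zz with probability 2/3.
Summing over parental genotype combinations, P(offspring is albino) = 2/3·1/2 = 1/3.

1/3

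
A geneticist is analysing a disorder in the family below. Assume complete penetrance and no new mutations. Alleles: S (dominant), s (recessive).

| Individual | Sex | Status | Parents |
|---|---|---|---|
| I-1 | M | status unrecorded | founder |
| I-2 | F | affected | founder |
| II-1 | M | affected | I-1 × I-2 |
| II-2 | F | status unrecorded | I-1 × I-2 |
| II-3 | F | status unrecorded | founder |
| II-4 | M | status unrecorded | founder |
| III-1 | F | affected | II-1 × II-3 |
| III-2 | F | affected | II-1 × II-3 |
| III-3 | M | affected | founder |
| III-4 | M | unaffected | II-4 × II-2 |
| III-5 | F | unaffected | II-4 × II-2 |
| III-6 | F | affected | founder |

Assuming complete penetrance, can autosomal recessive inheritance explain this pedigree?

A consistent assignment under autosomal recessive exists: I-1 Ss, I-2 ss, II-1 ss, II-2 Ss, II-3 Ss, II-4 SS, III-1 ss, III-2 ss, III-3 ss, III-4 SS, III-5 SS, III-6 ss.
In this assignment every recorded phenotype matches its genotype and every non-founder's genotype is obtainable from its parents' genotypes, so the pedigree is consistent.

Yes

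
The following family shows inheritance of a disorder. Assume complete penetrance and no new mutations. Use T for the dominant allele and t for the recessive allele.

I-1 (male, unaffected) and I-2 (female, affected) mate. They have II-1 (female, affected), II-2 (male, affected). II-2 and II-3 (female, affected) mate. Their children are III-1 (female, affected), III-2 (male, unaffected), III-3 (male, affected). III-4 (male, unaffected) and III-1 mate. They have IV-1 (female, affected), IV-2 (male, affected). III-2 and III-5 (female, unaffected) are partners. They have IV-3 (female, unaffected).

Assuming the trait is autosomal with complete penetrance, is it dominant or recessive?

dominant

II-2 and II-3 are both affected yet have an unaffected child III-2. Under a recessive model two affected parents are homozygous and every child would be affected, so the trait cannot be recessive.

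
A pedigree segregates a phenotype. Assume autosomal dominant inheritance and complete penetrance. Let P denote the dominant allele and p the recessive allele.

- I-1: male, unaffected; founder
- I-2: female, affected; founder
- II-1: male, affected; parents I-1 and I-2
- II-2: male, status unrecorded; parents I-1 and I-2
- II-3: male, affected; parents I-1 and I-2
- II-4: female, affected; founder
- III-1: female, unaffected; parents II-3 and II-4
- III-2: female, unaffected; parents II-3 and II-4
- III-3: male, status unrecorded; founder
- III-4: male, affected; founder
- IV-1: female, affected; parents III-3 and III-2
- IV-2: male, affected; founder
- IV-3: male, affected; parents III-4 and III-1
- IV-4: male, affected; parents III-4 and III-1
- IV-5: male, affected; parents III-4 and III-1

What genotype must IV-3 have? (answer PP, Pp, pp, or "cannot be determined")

Pp

From phenotype alone, IV-3 is PP or Pp.
IV-3 is affected so carries P and received p from III-1 (pp), so IV-3 is Pp.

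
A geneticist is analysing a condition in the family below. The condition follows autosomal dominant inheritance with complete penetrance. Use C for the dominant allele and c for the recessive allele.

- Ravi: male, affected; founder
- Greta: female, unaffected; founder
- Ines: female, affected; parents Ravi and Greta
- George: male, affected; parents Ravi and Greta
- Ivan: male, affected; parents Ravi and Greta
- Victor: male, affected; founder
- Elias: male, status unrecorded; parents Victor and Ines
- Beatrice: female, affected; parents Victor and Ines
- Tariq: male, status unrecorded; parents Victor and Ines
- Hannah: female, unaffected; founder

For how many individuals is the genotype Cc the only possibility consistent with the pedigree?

3

Obligate heterozygotes: Ines is affected so carries C and received c from Greta (cc), so Ines is Cc; George is affected so carries C and received c from Greta (cc), so George is Cc; Ivan is affected so carries C and received c from Greta (cc), so Ivan is Cc.
Every other individual is either homozygous by phenotype or has at least one consistent homozygous assignment, so the count is 3.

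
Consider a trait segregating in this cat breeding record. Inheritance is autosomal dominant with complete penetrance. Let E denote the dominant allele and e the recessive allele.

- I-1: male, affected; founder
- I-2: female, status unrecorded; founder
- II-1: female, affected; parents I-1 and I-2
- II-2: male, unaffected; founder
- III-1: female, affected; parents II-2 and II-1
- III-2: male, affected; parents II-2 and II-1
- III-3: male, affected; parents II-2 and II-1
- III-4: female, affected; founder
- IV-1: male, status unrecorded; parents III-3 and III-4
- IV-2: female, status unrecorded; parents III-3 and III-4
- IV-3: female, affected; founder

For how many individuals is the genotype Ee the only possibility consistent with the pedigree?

3

Obligate heterozygotes: III-1 is affected so carries E and received e from II-2 (ee), so III-1 is Ee; III-2 is affected so carries E and received e from II-2 (ee), so III-2 is Ee; III-3 is affected so carries E and received e from II-2 (ee), so III-3 is Ee.
Every other individual is either homozygous by phenotype or has at least one consistent homozygous assignment, so the count is 3.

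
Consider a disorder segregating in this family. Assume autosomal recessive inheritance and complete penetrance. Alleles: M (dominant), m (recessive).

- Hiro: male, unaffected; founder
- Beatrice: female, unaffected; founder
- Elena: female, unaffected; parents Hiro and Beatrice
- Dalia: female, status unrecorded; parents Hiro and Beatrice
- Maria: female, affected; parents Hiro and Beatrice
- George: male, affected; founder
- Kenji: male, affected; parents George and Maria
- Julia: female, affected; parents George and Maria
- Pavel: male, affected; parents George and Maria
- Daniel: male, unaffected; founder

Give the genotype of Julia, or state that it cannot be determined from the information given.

Julia is affected, so Julia is mm.

mm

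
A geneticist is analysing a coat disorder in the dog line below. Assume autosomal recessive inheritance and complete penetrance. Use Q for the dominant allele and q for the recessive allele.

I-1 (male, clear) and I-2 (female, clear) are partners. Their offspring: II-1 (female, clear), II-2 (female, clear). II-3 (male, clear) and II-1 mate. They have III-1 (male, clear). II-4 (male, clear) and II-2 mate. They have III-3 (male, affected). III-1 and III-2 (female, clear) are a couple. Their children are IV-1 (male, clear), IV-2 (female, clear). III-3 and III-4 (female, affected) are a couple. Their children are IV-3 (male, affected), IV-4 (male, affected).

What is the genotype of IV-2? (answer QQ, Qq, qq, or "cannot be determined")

IV-2's phenotype allows QQ or Qq, and no parent or child forces a single allele at both positions; consistent genotype assignments exist with IV-2 as QQ or Qq.

cannot be determined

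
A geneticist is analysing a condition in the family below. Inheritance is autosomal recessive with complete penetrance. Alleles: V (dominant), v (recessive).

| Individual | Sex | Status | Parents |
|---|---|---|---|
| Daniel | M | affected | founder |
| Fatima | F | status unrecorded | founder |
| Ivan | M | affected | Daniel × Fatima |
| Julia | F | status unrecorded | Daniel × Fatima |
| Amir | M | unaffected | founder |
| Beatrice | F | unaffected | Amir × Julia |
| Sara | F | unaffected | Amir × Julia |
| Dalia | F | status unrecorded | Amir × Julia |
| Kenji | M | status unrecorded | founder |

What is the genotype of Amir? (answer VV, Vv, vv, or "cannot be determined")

cannot be determined

Amir's phenotype allows VV or Vv, and no parent or child forces a single allele at both positions; consistent genotype assignments exist with Amir as VV or Vv.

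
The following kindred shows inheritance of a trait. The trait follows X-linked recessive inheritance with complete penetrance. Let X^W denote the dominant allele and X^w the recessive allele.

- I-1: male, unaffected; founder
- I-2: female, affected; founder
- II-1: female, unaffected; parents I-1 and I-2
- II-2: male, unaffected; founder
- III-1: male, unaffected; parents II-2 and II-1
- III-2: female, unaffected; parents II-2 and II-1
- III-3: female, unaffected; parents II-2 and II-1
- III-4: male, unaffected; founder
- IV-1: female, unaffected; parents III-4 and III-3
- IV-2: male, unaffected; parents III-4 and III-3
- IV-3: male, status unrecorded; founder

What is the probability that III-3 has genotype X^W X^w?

II-2 is unaffected, so II-2 is X^W Y.
II-1 is unaffected so carries W and received w from I-2 (X^w X^w), so II-1 is X^W X^w.
Their cross gives offspring ratios 1/2 X^W X^W : 1/2 X^W X^w. Conditioning on III-3 being unaffected, P(X^W X^w) = 1/2 / 1 = 1/2 before taking III-3's own offspring into account.
III-4 is unaffected, so III-4 is X^W Y.
Now use III-3's offspring. Probability of each recorded status — unaffected son IV-2: 1/2 if III-3 is X^W X^w, 1 if X^W X^W. (IV-1: equally likely either way, so uninformative.)
Bayes: P(X^W X^w) = 1/2·1/2 / (1/2·1/2 + 1/2·1) = 1/3.

1/3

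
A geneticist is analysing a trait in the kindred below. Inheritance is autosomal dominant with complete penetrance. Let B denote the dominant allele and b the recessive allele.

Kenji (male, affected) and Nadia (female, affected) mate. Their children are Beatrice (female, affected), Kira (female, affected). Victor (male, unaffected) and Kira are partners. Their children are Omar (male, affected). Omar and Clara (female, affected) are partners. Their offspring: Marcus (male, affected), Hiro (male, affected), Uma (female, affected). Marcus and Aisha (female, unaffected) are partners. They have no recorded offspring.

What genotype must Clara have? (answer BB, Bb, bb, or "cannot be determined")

cannot be determined

Clara's phenotype allows BB or Bb, and no parent or child forces a single allele at both positions; consistent genotype assignments exist with Clara as BB or Bb.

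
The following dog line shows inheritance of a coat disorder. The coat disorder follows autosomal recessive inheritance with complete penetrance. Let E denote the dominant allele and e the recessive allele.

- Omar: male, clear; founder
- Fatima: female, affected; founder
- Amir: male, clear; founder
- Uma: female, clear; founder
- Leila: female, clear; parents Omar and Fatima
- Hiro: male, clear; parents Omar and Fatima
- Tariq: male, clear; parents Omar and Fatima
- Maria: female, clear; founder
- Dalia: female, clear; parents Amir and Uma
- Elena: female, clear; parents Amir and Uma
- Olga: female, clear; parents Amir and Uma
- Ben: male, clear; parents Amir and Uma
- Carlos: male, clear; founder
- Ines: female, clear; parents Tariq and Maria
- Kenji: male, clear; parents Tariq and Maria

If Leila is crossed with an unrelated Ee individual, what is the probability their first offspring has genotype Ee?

Leila is clear so carries E and received e from Fatima (ee), so Leila is Ee.
The cross gives 1/4 EE : 1/2 Ee : 1/4 ee, so P(offspring has genotype Ee) = 1/2.

1/2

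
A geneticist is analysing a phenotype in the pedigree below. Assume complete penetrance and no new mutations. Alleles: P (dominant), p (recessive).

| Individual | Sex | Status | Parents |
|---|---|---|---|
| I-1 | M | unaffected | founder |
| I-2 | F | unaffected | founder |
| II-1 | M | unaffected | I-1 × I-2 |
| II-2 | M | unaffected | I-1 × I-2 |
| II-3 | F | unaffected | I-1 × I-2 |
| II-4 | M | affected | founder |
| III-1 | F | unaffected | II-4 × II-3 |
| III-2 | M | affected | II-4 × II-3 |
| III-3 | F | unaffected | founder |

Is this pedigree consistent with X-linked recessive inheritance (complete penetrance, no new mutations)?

Yes

A consistent assignment under X-linked recessive exists: I-1 X^P Y, I-2 X^P X^p, II-1 X^P Y, II-2 X^P Y, II-3 X^P X^p, II-4 X^p Y, III-1 X^P X^p, III-2 X^p Y, III-3 X^P X^P.
In this assignment every recorded phenotype matches its genotype and every non-founder's genotype is obtainable from its parents' genotypes, so the pedigree is consistent.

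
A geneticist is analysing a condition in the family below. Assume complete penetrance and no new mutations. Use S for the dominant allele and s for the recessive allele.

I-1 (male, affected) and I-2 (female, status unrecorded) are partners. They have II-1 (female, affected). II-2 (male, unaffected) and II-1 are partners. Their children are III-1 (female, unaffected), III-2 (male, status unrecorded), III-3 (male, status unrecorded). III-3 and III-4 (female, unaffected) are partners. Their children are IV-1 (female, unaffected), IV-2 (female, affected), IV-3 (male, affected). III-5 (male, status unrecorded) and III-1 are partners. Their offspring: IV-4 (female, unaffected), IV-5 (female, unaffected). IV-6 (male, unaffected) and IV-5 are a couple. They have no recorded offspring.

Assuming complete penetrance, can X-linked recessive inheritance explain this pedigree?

A consistent assignment under X-linked recessive exists: I-1 X^s Y, I-2 X^S X^s, II-1 X^s X^s, II-2 X^S Y, III-1 X^S X^s, III-2 X^s Y, III-3 X^s Y, III-4 X^S X^s, III-5 X^S Y, IV-1 X^S X^s, IV-2 X^s X^s, IV-3 X^s Y, IV-4 X^S X^S, IV-5 X^S X^S, IV-6 X^S Y.
In this assignment every recorded phenotype matches its genotype and every non-founder's genotype is obtainable from its parents' genotypes, so the pedigree is consistent.

Yes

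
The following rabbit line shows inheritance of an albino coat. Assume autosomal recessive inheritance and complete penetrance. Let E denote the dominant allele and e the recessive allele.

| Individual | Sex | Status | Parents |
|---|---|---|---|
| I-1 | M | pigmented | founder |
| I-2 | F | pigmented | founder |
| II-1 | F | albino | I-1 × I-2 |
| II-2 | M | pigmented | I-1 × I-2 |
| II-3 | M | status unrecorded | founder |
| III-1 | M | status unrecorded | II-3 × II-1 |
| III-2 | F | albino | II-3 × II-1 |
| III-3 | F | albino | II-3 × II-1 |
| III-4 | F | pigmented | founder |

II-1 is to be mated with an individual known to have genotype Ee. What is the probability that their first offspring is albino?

II-1 is albino, so II-1 is ee.
The cross gives 1/2 Ee : 1/2 ee, so P(offspring is albino) = 1/2.

1/2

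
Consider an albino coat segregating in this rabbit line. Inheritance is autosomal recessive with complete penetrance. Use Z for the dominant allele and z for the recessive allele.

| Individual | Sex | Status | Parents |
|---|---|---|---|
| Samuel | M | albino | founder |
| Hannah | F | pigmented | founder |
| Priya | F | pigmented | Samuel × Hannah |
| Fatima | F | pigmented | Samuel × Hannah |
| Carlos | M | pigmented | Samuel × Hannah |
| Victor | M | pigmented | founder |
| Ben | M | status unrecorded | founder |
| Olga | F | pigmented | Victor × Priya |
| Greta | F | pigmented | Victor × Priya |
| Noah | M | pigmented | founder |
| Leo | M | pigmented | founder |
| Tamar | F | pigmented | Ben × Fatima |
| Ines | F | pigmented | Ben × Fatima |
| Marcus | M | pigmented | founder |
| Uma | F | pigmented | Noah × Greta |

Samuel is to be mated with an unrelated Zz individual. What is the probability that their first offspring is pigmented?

1/2

Samuel is albino, so Samuel is zz.
The cross gives 1/2 Zz : 1/2 zz, so P(offspring is pigmented) = 1/2.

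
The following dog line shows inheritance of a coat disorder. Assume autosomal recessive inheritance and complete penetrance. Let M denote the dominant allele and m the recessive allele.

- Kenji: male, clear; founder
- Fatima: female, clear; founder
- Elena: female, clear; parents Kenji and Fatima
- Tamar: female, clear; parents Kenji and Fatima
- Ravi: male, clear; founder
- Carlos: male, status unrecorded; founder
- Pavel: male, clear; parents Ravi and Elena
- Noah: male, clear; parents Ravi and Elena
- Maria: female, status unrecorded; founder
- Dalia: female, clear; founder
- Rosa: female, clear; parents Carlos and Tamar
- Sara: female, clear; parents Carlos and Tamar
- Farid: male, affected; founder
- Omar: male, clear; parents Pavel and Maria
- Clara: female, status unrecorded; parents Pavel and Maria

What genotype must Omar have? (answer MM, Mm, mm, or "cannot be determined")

cannot be determined

Omar's phenotype allows MM or Mm, and no parent or child forces a single allele at both positions; consistent genotype assignments exist with Omar as MM or Mm.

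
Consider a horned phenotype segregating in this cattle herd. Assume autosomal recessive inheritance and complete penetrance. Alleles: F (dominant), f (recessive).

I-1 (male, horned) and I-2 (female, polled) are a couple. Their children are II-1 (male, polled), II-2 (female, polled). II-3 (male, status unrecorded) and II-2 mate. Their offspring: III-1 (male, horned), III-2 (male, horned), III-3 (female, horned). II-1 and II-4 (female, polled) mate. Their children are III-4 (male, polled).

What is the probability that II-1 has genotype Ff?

II-1 is polled so carries F and received f from I-1 (ff), so II-1 is Ff, giving P(Ff) = 1.

1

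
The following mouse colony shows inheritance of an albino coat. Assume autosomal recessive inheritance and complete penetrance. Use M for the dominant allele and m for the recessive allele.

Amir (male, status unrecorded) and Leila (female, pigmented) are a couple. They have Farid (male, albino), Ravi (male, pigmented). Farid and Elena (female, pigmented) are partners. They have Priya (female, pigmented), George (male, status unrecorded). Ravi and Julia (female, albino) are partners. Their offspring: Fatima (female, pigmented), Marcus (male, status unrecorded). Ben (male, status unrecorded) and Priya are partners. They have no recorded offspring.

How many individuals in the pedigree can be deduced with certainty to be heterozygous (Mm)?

3

Obligate heterozygotes: Leila is pigmented so carries M and passed m to Farid (mm), so Leila is Mm; Priya is pigmented so carries M and received m from Farid (mm), so Priya is Mm; Fatima is pigmented so carries M and received m from Julia (mm), so Fatima is Mm.
Every other individual is either homozygous by phenotype or has at least one consistent homozygous assignment, so the count is 3.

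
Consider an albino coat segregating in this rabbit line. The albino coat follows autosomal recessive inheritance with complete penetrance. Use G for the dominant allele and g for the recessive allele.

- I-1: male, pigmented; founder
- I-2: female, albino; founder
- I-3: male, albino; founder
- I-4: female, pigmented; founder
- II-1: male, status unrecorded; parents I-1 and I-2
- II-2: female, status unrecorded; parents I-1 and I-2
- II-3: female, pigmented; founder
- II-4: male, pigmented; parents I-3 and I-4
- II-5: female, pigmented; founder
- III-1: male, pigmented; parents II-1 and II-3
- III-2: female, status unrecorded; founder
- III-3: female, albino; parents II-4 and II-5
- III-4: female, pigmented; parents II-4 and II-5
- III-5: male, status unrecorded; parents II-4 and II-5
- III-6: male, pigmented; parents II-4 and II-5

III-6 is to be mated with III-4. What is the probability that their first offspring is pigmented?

8/9

II-4 is pigmented so carries G and received g from I-3 (gg), so II-4 is Gg.
II-5 is pigmented so carries G and passed g to III-3 (gg), so II-5 is Gg.
III-6 is a pigmented offspring of II-4 (Gg) × II-5 (Gg), whose cross gives 1/4 GG : 1/2 Gg : 1/4 gg; conditioning on being pigmented, III-6 is GG with probability 1/3, Gg with probability 2/3.
III-4 is a pigmented offspring of II-4 (Gg) × II-5 (Gg), whose cross gives 1/4 GG : 1/2 Gg : 1/4 gg; conditioning on being pigmented, III-4 is GG with probability 1/3, Gg with probability 2/3.
Summing over parental genotype combinations, P(offspring is pigmented) = 1/9·1 + 2/9·1 + 2/9·1 + 4/9·3/4 = 8/9.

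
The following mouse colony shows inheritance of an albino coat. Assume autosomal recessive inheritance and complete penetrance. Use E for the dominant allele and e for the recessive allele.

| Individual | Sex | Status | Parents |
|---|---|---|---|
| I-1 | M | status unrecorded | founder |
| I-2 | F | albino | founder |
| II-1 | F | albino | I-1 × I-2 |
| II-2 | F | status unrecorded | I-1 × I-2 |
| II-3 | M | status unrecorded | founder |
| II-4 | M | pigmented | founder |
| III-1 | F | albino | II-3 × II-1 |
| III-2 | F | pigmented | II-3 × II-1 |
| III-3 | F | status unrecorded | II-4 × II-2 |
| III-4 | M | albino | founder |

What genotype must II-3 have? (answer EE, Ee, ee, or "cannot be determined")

Ee

From phenotype alone, II-3 is EE or Ee or ee.
II-3 passed E to III-2 (Ee, whose e came from II-1) and passed e to III-1 (ee), so II-3 is Ee.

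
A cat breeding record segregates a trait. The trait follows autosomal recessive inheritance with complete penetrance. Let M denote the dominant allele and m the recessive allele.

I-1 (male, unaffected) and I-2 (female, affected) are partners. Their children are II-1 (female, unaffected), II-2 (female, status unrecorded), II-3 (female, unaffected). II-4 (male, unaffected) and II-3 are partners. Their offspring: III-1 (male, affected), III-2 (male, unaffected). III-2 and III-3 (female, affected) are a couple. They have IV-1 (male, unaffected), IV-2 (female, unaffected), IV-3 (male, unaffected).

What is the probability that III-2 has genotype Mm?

II-4 is unaffected so carries M and passed m to III-1 (mm), so II-4 is Mm.
II-3 is unaffected so carries M and received m from I-2 (mm), so II-3 is Mm.
Their cross gives offspring ratios 1/4 MM : 1/2 Mm : 1/4 mm. Conditioning on III-2 being unaffected, P(Mm) = 1/2 / 3/4 = 2/3 before taking III-2's own offspring into account.
III-3 is affected, so III-3 is mm.
Now use III-2's offspring. Probability of each recorded status — unaffected son IV-1: 1/2 if III-2 is Mm, 1 if MM; unaffected daughter IV-2: 1/2 if III-2 is Mm, 1 if MM; unaffected son IV-3: 1/2 if III-2 is Mm, 1 if MM.
Bayes: P(Mm) = 2/3·1/8 / (2/3·1/8 + 1/3·1) = 1/5.

1/5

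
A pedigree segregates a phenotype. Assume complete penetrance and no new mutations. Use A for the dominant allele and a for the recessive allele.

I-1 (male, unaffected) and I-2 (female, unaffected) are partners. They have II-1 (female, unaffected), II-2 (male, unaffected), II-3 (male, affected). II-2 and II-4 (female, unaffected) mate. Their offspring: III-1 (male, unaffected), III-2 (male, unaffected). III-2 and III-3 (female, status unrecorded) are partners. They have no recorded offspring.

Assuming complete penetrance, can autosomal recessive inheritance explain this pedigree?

Yes

A consistent assignment under autosomal recessive exists: I-1 Aa, I-2 Aa, II-1 AA, II-2 AA, II-3 aa, II-4 AA, III-1 AA, III-2 AA, III-3 AA.
In this assignment every recorded phenotype matches its genotype and every non-founder's genotype is obtainable from its parents' genotypes, so the pedigree is consistent.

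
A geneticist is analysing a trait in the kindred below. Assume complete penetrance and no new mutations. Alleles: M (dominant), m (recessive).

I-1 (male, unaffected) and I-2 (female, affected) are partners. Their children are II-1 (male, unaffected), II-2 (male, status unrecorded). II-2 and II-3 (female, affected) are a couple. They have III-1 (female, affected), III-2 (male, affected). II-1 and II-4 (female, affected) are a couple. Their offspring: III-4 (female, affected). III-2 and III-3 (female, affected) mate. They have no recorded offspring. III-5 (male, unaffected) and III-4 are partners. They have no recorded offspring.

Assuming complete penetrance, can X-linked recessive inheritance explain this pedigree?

No

Under X-linked recessive, II-1 (unaffected, male) cannot arise from I-1 (unaffected) × I-2 (affected).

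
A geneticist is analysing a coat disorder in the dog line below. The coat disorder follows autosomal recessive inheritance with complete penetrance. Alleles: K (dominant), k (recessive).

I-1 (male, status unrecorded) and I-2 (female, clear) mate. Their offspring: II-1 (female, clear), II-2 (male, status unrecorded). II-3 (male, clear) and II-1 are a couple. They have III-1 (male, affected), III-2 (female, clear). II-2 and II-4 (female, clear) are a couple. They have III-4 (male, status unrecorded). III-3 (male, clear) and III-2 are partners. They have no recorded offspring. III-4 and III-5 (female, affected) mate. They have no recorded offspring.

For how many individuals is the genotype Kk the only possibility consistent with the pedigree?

Obligate heterozygotes: II-1 is clear so carries K and passed k to III-1 (kk), so II-1 is Kk; II-3 is clear so carries K and passed k to III-1 (kk), so II-3 is Kk.
Every other individual is either homozygous by phenotype or has at least one consistent homozygous assignment, so the count is 2.

2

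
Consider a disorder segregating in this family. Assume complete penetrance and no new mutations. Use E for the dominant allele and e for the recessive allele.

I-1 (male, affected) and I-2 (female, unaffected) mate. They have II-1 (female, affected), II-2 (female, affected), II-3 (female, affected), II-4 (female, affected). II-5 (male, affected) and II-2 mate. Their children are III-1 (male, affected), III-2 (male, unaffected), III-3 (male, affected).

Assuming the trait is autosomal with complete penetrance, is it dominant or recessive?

II-5 and II-2 are both affected yet have an unaffected child III-2. Under a recessive model two affected parents are homozygous and every child would be affected, so the trait cannot be recessive.

dominant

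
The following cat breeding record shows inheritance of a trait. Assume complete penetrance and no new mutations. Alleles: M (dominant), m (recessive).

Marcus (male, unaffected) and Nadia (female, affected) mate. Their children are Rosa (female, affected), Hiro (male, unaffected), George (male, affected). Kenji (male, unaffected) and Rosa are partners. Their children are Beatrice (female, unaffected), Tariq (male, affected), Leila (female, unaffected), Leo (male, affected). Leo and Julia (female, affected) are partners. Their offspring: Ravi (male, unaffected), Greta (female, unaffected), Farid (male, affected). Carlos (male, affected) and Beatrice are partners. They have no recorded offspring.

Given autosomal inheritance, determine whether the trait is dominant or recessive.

dominant

Leo and Julia are both affected yet have an unaffected child Ravi. Under a recessive model two affected parents are homozygous and every child would be affected, so the trait cannot be recessive.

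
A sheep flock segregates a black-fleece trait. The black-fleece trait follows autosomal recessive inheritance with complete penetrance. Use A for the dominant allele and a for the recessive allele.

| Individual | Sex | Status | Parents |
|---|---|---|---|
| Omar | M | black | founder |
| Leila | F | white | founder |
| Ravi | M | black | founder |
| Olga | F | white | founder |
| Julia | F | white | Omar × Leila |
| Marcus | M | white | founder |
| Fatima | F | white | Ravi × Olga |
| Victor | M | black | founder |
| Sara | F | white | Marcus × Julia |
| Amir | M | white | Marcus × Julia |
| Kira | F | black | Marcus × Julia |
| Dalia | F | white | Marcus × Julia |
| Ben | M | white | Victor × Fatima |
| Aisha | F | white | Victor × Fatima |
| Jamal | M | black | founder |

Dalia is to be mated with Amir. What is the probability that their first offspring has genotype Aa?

Marcus is white so carries A and passed a to Kira (aa), so Marcus is Aa.
Julia is white so carries A and received a from Omar (aa), so Julia is Aa.
Dalia is a white offspring of Marcus (Aa) × Julia (Aa), whose cross gives 1/4 AA : 1/2 Aa : 1/4 aa; conditioning on being white, Dalia is AA with probability 1/3, Aa with probability 2/3.
Amir is a white offspring of Marcus (Aa) × Julia (Aa), whose cross gives 1/4 AA : 1/2 Aa : 1/4 aa; conditioning on being white, Amir is AA with probability 1/3, Aa with probability 2/3.
Summing over parental genotype combinations, P(offspring has genotype Aa) = 2/9·1/2 + 2/9·1/2 + 4/9·1/2 = 4/9.

4/9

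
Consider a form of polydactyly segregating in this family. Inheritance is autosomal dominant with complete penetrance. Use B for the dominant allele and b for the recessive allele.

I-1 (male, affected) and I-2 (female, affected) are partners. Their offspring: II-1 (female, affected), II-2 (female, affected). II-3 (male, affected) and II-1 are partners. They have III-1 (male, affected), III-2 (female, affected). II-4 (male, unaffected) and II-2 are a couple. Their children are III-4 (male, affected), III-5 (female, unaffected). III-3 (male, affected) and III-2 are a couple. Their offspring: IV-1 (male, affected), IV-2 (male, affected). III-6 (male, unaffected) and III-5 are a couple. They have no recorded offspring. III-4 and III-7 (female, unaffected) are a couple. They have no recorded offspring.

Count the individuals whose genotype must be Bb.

2

Obligate heterozygotes: II-2 is affected so carries B and passed b to III-5 (bb), so II-2 is Bb; III-4 is affected so carries B and received b from II-4 (bb), so III-4 is Bb.
Every other individual is either homozygous by phenotype or has at least one consistent homozygous assignment, so the count is 2.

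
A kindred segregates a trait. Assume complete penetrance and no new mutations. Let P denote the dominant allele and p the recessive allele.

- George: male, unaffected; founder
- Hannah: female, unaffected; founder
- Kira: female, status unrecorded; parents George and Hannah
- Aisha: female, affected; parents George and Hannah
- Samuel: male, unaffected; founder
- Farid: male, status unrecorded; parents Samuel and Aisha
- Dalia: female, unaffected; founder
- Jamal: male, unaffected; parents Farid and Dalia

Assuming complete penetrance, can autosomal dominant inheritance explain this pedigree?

Under autosomal dominant, Aisha (affected, female) cannot arise from George (unaffected) × Hannah (unaffected).

No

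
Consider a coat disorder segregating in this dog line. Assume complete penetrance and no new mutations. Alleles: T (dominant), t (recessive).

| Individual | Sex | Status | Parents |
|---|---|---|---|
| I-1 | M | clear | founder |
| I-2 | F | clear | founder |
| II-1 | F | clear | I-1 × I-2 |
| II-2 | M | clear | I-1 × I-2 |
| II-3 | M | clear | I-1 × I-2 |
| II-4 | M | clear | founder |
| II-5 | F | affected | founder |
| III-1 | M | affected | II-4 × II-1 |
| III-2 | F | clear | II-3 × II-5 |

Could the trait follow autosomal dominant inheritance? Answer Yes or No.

Under autosomal dominant, III-1 (affected, male) cannot arise from II-4 (clear) × II-1 (clear).

No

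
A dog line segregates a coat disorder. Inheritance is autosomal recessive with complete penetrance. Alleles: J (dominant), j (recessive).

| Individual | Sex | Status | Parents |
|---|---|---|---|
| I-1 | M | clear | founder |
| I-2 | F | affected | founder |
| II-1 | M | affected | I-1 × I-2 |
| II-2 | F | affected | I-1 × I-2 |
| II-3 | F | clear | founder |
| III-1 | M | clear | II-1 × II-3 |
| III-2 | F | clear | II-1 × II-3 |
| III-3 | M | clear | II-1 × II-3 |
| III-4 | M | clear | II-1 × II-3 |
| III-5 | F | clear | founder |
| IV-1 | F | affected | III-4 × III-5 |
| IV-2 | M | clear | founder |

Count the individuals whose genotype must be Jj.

Obligate heterozygotes: I-1 is clear so carries J and passed j to II-1 (jj), so I-1 is Jj; III-1 is clear so carries J and received j from II-1 (jj), so III-1 is Jj; III-2 is clear so carries J and received j from II-1 (jj), so III-2 is Jj; III-3 is clear so carries J and received j from II-1 (jj), so III-3 is Jj; III-4 is clear so carries J and received j from II-1 (jj), so III-4 is Jj; III-5 is clear so carries J and passed j to IV-1 (jj), so III-5 is Jj.
Every other individual is either homozygous by phenotype or has at least one consistent homozygous assignment, so the count is 6.

6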